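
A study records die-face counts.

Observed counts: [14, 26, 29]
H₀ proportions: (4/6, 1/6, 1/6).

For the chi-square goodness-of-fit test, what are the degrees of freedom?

degrees of freedom = 2

df = k − 1 = 3 − 1 = 2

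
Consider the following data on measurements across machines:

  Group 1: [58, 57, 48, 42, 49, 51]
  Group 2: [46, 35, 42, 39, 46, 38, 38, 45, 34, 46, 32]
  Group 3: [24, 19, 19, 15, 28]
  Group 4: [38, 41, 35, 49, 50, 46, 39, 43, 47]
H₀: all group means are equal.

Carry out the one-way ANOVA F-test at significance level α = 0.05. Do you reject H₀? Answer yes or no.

reject H₀: yes

Group means [50.83, 40.09, 21.00, 43.11], grand mean 39.968
SSB = Σnᵢ(x̄ᵢ−x̄)² = 2596.336; SSW = ΣΣ(x−x̄ᵢ)² = 770.631
MSB = 2596.336/3 = 865.4455; MSW = 770.631/27 = 28.5419
F = MSB/MSW = 30.3219
df = (3, 27)
p-value (upper-tail) = 0.00000
At α=0.05: p < α → reject H₀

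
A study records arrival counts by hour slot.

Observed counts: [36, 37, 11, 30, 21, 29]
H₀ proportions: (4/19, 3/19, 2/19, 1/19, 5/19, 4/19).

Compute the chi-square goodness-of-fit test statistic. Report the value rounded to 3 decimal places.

n = 164; E_i = n·p_i = [34.53, 25.89, 17.26, 8.63, 43.16, 34.53]
χ² = (36−34.53)²/34.53 + (37−25.89)²/25.89 + (11−17.26)²/17.26 + (30−8.63)²/8.63 + (21−43.16)²/43.16 + (29−34.53)²/34.53 = 72.2584
df = 5

test statistic = 72.258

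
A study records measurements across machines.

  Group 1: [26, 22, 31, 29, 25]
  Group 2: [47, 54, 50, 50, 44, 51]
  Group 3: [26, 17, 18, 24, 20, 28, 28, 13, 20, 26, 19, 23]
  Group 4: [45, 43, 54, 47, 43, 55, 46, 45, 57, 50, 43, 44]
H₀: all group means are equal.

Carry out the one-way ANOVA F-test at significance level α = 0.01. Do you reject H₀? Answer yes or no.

Group means [26.60, 49.33, 21.83, 47.67], grand mean 36.086
SSB = Σnᵢ(x̄ᵢ−x̄)² = 5549.876; SSW = ΣΣ(x−x̄ᵢ)² = 638.867
MSB = 5549.876/3 = 1849.9587; MSW = 638.867/31 = 20.6086
F = MSB/MSW = 89.7663
df = (3, 31)
p-value (upper-tail) = 0.00000
At α=0.01: p < α → reject H₀

reject H₀: yes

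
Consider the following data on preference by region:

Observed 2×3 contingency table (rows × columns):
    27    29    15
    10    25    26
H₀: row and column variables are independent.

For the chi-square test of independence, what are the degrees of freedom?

df = (r−1)(c−1) = (2−1)·(3−1) = 2

degrees of freedom = 2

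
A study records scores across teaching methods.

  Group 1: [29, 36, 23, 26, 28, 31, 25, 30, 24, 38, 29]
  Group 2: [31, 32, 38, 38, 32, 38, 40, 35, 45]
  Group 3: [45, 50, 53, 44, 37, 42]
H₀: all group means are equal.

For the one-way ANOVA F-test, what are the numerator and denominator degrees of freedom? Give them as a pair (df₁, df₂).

k = 3 groups, N = 26 total
df = (k−1, N−k) = (3−1, 26−3) = (2, 23)

degrees of freedom = [2, 23]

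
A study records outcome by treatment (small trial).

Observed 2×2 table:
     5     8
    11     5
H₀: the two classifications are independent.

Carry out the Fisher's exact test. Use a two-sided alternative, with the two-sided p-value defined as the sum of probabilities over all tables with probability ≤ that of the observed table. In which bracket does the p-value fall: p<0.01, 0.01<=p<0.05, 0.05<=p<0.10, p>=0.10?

Margins: r₁=13, r₂=16, c₁=16, c₂=13, n=29
p_obs = C(13,5)·C(16,11)/C(29,16); sum pmf over tables with pmf ≤ p_obs
p-value (two-sided) = 0.14364
→ bracket: p>=0.10

p-value bracket: p>=0.10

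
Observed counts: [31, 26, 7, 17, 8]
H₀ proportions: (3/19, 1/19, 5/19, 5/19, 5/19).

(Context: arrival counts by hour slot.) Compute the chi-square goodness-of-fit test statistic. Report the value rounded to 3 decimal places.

n = 89; E_i = n·p_i = [14.05, 4.68, 23.42, 23.42, 23.42]
χ² = (31−14.05)²/14.05 + (26−4.68)²/4.68 + (7−23.42)²/23.42 + (17−23.42)²/23.42 + (8−23.42)²/23.42 = 140.8644
df = 4

test statistic = 140.864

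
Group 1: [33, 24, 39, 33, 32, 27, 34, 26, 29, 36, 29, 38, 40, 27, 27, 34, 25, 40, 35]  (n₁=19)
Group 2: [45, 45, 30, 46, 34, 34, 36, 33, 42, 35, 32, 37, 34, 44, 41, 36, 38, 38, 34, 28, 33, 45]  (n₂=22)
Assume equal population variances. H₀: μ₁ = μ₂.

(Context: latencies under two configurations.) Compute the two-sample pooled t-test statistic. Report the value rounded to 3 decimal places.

test statistic = -3.196

x̄₁=32.000, s₁=5.217, n₁=19
x̄₂=37.273, s₂=5.311, n₂=22
s_p² = [18·5.217² + 21·5.311²]/39 = 27.7529
SE = √(s_p²·(1/19+1/22)) = 1.6499
t = (32.000−37.273)/1.6499 = -3.1958
df = 39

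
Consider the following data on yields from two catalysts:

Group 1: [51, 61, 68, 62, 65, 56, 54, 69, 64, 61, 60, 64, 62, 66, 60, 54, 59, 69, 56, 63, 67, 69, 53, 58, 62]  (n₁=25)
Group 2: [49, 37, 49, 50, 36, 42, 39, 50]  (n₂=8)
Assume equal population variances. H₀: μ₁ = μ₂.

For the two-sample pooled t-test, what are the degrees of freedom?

degrees of freedom = 31

df = n₁ + n₂ − 2 = 25 + 8 − 2 = 31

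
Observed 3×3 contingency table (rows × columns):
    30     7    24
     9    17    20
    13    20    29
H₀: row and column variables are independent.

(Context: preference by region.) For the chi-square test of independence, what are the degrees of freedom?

df = (r−1)(c−1) = (3−1)·(3−1) = 4

degrees of freedom = 4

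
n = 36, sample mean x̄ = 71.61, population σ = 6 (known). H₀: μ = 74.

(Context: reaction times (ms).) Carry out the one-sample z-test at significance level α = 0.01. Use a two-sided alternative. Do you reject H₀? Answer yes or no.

SE = σ/√n = 6/√36 = 1.0000
z = (x̄−μ₀)/SE = (71.61−74)/1.0000 = -2.3900
p-value (two-sided) = 0.01685
At α=0.01: p ≥ α → fail to reject H₀

reject H₀: no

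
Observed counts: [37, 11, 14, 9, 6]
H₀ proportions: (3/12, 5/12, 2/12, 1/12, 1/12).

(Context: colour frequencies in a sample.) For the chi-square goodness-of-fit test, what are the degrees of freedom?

df = k − 1 = 5 − 1 = 4

degrees of freedom = 4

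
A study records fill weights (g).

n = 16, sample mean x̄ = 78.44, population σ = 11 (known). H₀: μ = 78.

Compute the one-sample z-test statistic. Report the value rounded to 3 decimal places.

test statistic = 0.160

SE = σ/√n = 11/√16 = 2.7500
z = (x̄−μ₀)/SE = (78.44−78)/2.7500 = 0.1600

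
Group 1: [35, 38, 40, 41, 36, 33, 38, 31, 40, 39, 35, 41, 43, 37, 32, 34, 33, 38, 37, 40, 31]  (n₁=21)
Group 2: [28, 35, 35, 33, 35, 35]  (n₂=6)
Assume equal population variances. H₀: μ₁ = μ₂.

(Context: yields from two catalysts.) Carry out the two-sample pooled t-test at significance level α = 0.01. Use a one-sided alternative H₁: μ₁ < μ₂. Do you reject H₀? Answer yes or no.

x̄₁=36.762, s₁=3.520, n₁=21
x̄₂=33.500, s₂=2.811, n₂=6
s_p² = [20·3.520² + 5·2.811²]/25 = 11.4924
SE = √(s_p²·(1/21+1/6)) = 1.5693
t = (36.762−33.500)/1.5693 = 2.0786
df = 25
p-value (one-sided, H₁ less) = 0.97596
At α=0.01: p ≥ α → fail to reject H₀

reject H₀: no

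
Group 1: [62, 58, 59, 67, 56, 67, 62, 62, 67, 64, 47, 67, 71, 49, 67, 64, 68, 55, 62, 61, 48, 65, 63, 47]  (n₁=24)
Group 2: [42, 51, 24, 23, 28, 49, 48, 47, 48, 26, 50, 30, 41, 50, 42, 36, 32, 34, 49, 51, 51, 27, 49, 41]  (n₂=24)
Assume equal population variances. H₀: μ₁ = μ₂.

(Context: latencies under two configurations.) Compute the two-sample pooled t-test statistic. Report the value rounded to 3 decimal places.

x̄₁=60.750, s₁=7.066, n₁=24
x̄₂=40.375, s₂=9.912, n₂=24
s_p² = [23·7.066² + 23·9.912²]/46 = 74.0897
SE = √(s_p²·(1/24+1/24)) = 2.4848
t = (60.750−40.375)/2.4848 = 8.1999
df = 46

test statistic = 8.200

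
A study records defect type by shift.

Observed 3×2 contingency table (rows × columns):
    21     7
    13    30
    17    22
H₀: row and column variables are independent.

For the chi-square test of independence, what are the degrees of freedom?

df = (r−1)(c−1) = (3−1)·(2−1) = 2

degrees of freedom = 2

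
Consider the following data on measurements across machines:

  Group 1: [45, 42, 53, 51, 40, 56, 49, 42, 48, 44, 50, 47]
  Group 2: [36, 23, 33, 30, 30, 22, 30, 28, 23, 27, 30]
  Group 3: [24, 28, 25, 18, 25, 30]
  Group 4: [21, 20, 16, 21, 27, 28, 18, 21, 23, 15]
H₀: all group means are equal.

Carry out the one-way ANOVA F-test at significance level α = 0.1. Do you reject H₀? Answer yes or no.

reject H₀: yes

Group means [47.25, 28.36, 25.00, 21.00], grand mean 31.769
SSB = Σnᵢ(x̄ᵢ−x̄)² = 4438.128; SSW = ΣΣ(x−x̄ᵢ)² = 692.795
MSB = 4438.128/3 = 1479.3759; MSW = 692.795/35 = 19.7942
F = MSB/MSW = 74.7380
df = (3, 35)
p-value (upper-tail) = 0.00000
At α=0.1: p < α → reject H₀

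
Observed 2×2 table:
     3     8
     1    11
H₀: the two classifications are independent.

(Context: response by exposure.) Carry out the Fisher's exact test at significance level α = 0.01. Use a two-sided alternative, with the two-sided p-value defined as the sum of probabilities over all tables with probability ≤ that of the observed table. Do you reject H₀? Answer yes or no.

Margins: r₁=11, r₂=12, c₁=4, c₂=19, n=23
p_obs = C(11,3)·C(12,1)/C(23,4); sum pmf over tables with pmf ≤ p_obs
p-value (two-sided) = 0.31677
At α=0.01: p ≥ α → fail to reject H₀

reject H₀: no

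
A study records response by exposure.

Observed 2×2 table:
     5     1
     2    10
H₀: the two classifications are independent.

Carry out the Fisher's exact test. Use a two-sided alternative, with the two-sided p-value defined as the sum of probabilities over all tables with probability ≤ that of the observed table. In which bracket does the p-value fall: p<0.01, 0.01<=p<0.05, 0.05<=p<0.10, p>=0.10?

p-value bracket: 0.01<=p<0.05

Margins: r₁=6, r₂=12, c₁=7, c₂=11, n=18
p_obs = C(6,5)·C(12,2)/C(18,7); sum pmf over tables with pmf ≤ p_obs
p-value (two-sided) = 0.01282
→ bracket: 0.01<=p<0.05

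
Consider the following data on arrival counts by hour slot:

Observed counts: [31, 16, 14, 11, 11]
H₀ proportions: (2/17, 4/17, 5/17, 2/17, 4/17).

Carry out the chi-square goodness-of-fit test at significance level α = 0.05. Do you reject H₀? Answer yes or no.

reject H₀: yes

n = 83; E_i = n·p_i = [9.76, 19.53, 24.41, 9.76, 19.53]
χ² = (31−9.76)²/9.76 + (16−19.53)²/19.53 + (14−24.41)²/24.41 + (11−9.76)²/9.76 + (11−19.53)²/19.53 = 55.1404
df = 4
p-value (upper-tail) = 0.00000
At α=0.05: p < α → reject H₀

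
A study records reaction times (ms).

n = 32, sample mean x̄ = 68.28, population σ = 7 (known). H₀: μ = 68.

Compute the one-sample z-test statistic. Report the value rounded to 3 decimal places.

test statistic = 0.226

SE = σ/√n = 7/√32 = 1.2374
z = (x̄−μ₀)/SE = (68.28−68)/1.2374 = 0.2263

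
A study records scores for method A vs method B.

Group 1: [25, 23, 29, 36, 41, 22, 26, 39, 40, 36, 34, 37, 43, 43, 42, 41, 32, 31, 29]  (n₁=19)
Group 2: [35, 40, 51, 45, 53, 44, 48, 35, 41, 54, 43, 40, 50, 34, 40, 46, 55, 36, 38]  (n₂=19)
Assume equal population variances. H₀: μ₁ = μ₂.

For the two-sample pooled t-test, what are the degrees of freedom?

degrees of freedom = 36

df = n₁ + n₂ − 2 = 19 + 19 − 2 = 36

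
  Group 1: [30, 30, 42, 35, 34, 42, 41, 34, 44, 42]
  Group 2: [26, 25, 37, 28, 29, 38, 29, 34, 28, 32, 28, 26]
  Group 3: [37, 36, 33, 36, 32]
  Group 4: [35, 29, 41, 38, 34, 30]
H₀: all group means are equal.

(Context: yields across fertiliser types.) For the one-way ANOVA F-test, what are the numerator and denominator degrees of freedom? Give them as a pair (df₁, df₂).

k = 4 groups, N = 33 total
df = (k−1, N−k) = (4−1, 33−4) = (3, 29)

degrees of freedom = [3, 29]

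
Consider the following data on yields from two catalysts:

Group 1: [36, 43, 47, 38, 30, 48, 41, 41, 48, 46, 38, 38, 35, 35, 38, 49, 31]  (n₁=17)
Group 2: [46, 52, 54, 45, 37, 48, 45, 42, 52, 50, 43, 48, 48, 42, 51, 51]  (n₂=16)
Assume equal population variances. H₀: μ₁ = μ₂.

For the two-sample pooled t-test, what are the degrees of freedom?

degrees of freedom = 31

df = n₁ + n₂ − 2 = 17 + 16 − 2 = 31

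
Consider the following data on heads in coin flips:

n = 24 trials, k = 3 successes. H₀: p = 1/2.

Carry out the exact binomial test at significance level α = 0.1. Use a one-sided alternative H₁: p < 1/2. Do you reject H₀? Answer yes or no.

Exact binomial: n=24, k=3, p₀=1/2=0.5000
P(X≤3) from Σ C(n,i)·p₀^i·(1−p₀)^(n−i)
p-value (one-sided, H₁ less) = 0.00014
At α=0.1: p < α → reject H₀

reject H₀: yes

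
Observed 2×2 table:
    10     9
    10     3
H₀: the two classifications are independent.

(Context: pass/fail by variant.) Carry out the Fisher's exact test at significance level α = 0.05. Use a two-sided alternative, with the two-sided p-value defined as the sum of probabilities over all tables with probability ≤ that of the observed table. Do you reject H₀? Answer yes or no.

reject H₀: no

Margins: r₁=19, r₂=13, c₁=20, c₂=12, n=32
p_obs = C(19,10)·C(13,10)/C(32,20); sum pmf over tables with pmf ≤ p_obs
p-value (two-sided) = 0.26725
At α=0.05: p ≥ α → fail to reject H₀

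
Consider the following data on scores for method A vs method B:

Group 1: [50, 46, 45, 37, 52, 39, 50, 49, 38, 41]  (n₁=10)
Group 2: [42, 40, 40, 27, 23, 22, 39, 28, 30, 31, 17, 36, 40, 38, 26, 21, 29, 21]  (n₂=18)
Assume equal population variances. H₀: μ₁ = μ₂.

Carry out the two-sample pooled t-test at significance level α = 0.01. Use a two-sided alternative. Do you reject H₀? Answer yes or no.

x̄₁=44.700, s₁=5.579, n₁=10
x̄₂=30.556, s₂=8.024, n₂=18
s_p² = [9·5.579² + 17·8.024²]/26 = 52.8671
SE = √(s_p²·(1/10+1/18)) = 2.8677
t = (44.700−30.556)/2.8677 = 4.9323
df = 26
p-value (two-sided) = 0.00004
At α=0.01: p < α → reject H₀

reject H₀: yes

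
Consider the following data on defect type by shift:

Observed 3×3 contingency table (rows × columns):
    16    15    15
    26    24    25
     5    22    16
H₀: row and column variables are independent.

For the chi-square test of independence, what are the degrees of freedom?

degrees of freedom = 4

df = (r−1)(c−1) = (3−1)·(3−1) = 4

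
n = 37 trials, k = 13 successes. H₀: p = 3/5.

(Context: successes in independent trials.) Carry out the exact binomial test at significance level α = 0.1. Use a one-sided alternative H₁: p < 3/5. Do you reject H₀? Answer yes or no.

Exact binomial: n=37, k=13, p₀=3/5=0.6000
P(X≤13) from Σ C(n,i)·p₀^i·(1−p₀)^(n−i)
p-value (one-sided, H₁ less) = 0.00195
At α=0.1: p < α → reject H₀

reject H₀: yes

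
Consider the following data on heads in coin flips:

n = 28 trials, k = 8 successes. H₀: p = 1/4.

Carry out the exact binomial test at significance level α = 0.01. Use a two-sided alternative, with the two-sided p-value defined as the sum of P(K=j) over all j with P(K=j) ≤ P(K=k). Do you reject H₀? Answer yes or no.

reject H₀: no

Exact binomial: n=28, k=8, p₀=1/4=0.2500
P(X=j) = C(n,j)·p₀^j·(1−p₀)^(n−j); p = Σ P(X=j) over j with P(X=j) ≤ P(X=8)
p-value (two-sided) = 0.66405
At α=0.01: p ≥ α → fail to reject H₀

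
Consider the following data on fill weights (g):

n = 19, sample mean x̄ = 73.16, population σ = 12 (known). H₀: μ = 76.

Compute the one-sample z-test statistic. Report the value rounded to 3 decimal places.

test statistic = -1.032

SE = σ/√n = 12/√19 = 2.7530
z = (x̄−μ₀)/SE = (73.16−76)/2.7530 = -1.0316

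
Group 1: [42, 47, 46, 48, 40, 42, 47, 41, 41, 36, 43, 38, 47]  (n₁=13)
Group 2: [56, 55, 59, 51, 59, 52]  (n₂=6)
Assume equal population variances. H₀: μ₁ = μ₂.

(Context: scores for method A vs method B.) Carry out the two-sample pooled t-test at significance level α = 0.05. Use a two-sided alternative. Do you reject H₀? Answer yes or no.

reject H₀: yes

x̄₁=42.923, s₁=3.818, n₁=13
x̄₂=55.333, s₂=3.386, n₂=6
s_p² = [12·3.818² + 5·3.386²]/17 = 13.6621
SE = √(s_p²·(1/13+1/6)) = 1.8243
t = (42.923−55.333)/1.8243 = -6.8029
df = 17
p-value (two-sided) = 0.00000
At α=0.05: p < α → reject H₀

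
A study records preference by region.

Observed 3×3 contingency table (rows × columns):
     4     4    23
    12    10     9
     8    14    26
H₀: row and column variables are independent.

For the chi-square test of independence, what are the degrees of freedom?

degrees of freedom = 4

df = (r−1)(c−1) = (3−1)·(3−1) = 4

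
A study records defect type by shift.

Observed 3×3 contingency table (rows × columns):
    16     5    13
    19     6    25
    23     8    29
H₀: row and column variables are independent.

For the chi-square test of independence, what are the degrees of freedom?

df = (r−1)(c−1) = (3−1)·(3−1) = 4

degrees of freedom = 4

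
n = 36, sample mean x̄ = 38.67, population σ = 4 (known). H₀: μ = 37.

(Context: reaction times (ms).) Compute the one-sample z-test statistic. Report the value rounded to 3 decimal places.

test statistic = 2.505

SE = σ/√n = 4/√36 = 0.6667
z = (x̄−μ₀)/SE = (38.67−37)/0.6667 = 2.5050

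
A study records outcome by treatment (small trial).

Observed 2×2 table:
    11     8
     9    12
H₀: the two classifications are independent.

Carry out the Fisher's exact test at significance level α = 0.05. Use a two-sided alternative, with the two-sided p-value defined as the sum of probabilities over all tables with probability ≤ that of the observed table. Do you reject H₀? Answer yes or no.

reject H₀: no

Margins: r₁=19, r₂=21, c₁=20, c₂=20, n=40
p_obs = C(19,11)·C(21,9)/C(40,20); sum pmf over tables with pmf ≤ p_obs
p-value (two-sided) = 0.52725
At α=0.05: p ≥ α → fail to reject H₀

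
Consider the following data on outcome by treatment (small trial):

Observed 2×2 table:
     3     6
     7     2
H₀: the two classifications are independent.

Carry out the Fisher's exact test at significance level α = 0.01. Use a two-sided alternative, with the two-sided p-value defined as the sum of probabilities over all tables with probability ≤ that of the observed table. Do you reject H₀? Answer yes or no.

reject H₀: no

Margins: r₁=9, r₂=9, c₁=10, c₂=8, n=18
p_obs = C(9,3)·C(9,7)/C(18,10); sum pmf over tables with pmf ≤ p_obs
p-value (two-sided) = 0.15343
At α=0.01: p ≥ α → fail to reject H₀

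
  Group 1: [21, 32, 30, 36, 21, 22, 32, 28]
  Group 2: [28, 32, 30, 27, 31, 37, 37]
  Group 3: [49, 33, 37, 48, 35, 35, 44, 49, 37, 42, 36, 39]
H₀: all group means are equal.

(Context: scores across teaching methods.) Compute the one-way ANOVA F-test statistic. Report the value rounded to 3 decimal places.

Group means [27.75, 31.71, 40.33], grand mean 34.370
SSB = Σnᵢ(x̄ᵢ−x̄)² = 826.701; SSW = ΣΣ(x−x̄ᵢ)² = 707.595
MSB = 826.701/2 = 413.3505; MSW = 707.595/24 = 29.4831
F = MSB/MSW = 14.0199
df = (2, 24)

test statistic = 14.020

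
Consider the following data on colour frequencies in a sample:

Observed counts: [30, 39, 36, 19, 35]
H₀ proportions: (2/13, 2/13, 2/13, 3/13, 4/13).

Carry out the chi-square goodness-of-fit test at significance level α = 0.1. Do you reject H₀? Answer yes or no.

reject H₀: yes

n = 159; E_i = n·p_i = [24.46, 24.46, 24.46, 36.69, 48.92]
χ² = (30−24.46)²/24.46 + (39−24.46)²/24.46 + (36−24.46)²/24.46 + (19−36.69)²/36.69 + (35−48.92)²/48.92 = 27.8307
df = 4
p-value (upper-tail) = 0.00001
At α=0.1: p < α → reject H₀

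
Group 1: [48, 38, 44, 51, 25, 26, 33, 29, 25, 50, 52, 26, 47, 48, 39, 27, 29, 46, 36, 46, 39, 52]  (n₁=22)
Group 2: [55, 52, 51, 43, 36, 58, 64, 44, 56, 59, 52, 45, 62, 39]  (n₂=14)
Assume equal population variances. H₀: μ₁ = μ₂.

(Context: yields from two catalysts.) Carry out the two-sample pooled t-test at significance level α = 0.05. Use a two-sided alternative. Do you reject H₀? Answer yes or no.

reject H₀: yes

x̄₁=38.909, s₁=9.933, n₁=22
x̄₂=51.143, s₂=8.610, n₂=14
s_p² = [21·9.933² + 13·8.610²]/34 = 89.2804
SE = √(s_p²·(1/22+1/14)) = 3.2304
t = (38.909−51.143)/3.2304 = -3.7871
df = 34
p-value (two-sided) = 0.00059
At α=0.05: p < α → reject H₀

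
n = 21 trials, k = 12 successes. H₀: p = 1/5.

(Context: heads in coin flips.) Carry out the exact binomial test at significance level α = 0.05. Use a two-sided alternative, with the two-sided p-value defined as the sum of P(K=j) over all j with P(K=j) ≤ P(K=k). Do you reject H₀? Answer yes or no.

Exact binomial: n=21, k=12, p₀=1/5=0.2000
P(X=j) = C(n,j)·p₀^j·(1−p₀)^(n−j); p = Σ P(X=j) over j with P(X=j) ≤ P(X=12)
p-value (two-sided) = 0.00019
At α=0.05: p < α → reject H₀

reject H₀: yes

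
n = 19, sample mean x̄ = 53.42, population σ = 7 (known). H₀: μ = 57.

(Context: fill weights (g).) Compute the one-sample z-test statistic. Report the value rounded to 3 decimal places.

test statistic = -2.229

SE = σ/√n = 7/√19 = 1.6059
z = (x̄−μ₀)/SE = (53.42−57)/1.6059 = -2.2293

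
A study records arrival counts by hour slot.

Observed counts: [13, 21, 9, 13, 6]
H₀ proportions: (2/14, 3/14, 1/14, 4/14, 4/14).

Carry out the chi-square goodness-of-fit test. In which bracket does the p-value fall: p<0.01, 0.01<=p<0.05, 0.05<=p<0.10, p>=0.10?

n = 62; E_i = n·p_i = [8.86, 13.29, 4.43, 17.71, 17.71]
χ² = (13−8.86)²/8.86 + (21−13.29)²/13.29 + (9−4.43)²/4.43 + (13−17.71)²/17.71 + (6−17.71)²/17.71 = 20.1371
df = 4
p-value (upper-tail) = 0.00047
→ bracket: p<0.01

p-value bracket: p<0.01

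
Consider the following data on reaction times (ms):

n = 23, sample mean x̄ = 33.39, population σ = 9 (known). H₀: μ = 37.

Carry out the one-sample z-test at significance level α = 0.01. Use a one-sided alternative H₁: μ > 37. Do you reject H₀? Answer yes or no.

reject H₀: no

SE = σ/√n = 9/√23 = 1.8766
z = (x̄−μ₀)/SE = (33.39−37)/1.8766 = -1.9237
p-value (one-sided, H₁ greater) = 0.97280
At α=0.01: p ≥ α → fail to reject H₀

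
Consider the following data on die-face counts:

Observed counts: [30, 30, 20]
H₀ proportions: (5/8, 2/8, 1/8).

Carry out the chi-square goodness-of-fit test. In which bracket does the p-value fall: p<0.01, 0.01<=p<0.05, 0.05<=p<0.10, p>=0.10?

p-value bracket: p<0.01

n = 80; E_i = n·p_i = [50.00, 20.00, 10.00]
χ² = (30−50.00)²/50.00 + (30−20.00)²/20.00 + (20−10.00)²/10.00 = 23.0000
df = 2
p-value (upper-tail) = 0.00001
→ bracket: p<0.01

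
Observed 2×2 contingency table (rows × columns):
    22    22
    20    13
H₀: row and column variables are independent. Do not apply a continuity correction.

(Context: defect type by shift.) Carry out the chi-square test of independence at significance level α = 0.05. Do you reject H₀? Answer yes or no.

Row totals [44, 33], col totals [42, 35], n=77
χ² = (22−24.00)²/24.00 + (22−20.00)²/20.00 + (20−18.00)²/18.00 + (13−15.00)²/15.00 = 0.8556
df = 1
p-value (upper-tail) = 0.35499
At α=0.05: p ≥ α → fail to reject H₀

reject H₀: no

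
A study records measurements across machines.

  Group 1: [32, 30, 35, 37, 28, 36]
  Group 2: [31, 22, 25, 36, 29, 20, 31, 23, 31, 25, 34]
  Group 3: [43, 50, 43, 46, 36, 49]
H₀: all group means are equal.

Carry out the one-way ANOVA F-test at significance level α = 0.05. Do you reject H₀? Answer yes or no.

Group means [33.00, 27.91, 44.50], grand mean 33.565
SSB = Σnᵢ(x̄ᵢ−x̄)² = 1071.243; SSW = ΣΣ(x−x̄ᵢ)² = 464.409
MSB = 1071.243/2 = 535.6215; MSW = 464.409/20 = 23.2205
F = MSB/MSW = 23.0668
df = (2, 20)
p-value (upper-tail) = 0.00001
At α=0.05: p < α → reject H₀

reject H₀: yes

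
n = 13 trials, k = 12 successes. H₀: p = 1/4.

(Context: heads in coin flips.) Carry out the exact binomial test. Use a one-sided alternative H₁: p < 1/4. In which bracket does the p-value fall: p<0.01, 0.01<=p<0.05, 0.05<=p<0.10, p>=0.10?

Exact binomial: n=13, k=12, p₀=1/4=0.2500
P(X≤12) from Σ C(n,i)·p₀^i·(1−p₀)^(n−i)
p-value (one-sided, H₁ less) = 1.00000
→ bracket: p>=0.10

p-value bracket: p>=0.10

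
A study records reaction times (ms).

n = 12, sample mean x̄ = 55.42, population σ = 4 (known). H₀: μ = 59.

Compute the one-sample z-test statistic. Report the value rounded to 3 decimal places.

SE = σ/√n = 4/√12 = 1.1547
z = (x̄−μ₀)/SE = (55.42−59)/1.1547 = -3.1004

test statistic = -3.100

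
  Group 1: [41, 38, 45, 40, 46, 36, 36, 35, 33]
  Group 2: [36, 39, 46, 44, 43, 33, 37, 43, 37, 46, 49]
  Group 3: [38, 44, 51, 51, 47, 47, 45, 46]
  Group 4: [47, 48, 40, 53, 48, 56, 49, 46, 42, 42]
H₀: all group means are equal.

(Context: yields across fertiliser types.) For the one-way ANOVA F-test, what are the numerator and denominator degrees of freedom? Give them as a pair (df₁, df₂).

k = 4 groups, N = 38 total
df = (k−1, N−k) = (4−1, 38−4) = (3, 34)

degrees of freedom = [3, 34]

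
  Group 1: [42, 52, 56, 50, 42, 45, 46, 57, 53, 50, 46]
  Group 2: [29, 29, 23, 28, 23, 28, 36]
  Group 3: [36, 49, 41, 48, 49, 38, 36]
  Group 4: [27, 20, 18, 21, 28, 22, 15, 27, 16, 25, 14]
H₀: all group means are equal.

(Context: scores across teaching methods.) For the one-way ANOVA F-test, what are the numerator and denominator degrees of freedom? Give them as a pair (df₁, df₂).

degrees of freedom = [3, 32]

k = 4 groups, N = 36 total
df = (k−1, N−k) = (4−1, 36−4) = (3, 32)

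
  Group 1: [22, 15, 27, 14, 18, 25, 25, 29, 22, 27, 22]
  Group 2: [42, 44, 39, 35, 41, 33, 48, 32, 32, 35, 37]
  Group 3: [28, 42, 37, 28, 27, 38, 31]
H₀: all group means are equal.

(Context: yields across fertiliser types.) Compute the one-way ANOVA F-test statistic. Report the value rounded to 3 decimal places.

test statistic = 24.545

Group means [22.36, 38.00, 33.00], grand mean 30.862
SSB = Σnᵢ(x̄ᵢ−x̄)² = 1386.903; SSW = ΣΣ(x−x̄ᵢ)² = 734.545
MSB = 1386.903/2 = 693.4514; MSW = 734.545/26 = 28.2517
F = MSB/MSW = 24.5454
df = (2, 26)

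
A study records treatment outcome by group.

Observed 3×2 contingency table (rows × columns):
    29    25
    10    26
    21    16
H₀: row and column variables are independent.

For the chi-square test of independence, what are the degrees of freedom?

df = (r−1)(c−1) = (3−1)·(2−1) = 2

degrees of freedom = 2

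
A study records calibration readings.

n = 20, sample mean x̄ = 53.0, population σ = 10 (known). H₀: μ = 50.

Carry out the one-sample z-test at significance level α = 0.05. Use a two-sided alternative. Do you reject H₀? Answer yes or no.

reject H₀: no

SE = σ/√n = 10/√20 = 2.2361
z = (x̄−μ₀)/SE = (53.0−50)/2.2361 = 1.3416
p-value (two-sided) = 0.17971
At α=0.05: p ≥ α → fail to reject H₀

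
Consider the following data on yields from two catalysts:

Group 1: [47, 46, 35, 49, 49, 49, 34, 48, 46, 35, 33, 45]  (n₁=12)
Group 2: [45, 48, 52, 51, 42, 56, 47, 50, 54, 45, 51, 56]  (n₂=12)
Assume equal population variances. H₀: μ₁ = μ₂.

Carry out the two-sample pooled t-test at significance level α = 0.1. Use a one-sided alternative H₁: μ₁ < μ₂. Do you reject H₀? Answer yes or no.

x̄₁=43.000, s₁=6.606, n₁=12
x̄₂=49.750, s₂=4.475, n₂=12
s_p² = [11·6.606² + 11·4.475²]/22 = 31.8295
SE = √(s_p²·(1/12+1/12)) = 2.3032
t = (43.000−49.750)/2.3032 = -2.9307
df = 22
p-value (one-sided, H₁ less) = 0.00387
At α=0.1: p < α → reject H₀

reject H₀: yes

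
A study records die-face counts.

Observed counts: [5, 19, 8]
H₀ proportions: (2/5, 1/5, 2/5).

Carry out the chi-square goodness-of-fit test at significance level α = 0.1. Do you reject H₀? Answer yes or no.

n = 32; E_i = n·p_i = [12.80, 6.40, 12.80]
χ² = (5−12.80)²/12.80 + (19−6.40)²/6.40 + (8−12.80)²/12.80 = 31.3594
df = 2
p-value (upper-tail) = 0.00000
At α=0.1: p < α → reject H₀

reject H₀: yes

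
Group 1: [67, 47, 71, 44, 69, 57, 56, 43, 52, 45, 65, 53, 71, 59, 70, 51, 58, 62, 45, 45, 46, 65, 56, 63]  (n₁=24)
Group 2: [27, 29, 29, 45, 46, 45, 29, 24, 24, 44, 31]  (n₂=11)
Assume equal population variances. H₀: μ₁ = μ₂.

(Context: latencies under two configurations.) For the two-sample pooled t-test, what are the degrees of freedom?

df = n₁ + n₂ − 2 = 24 + 11 − 2 = 33

degrees of freedom = 33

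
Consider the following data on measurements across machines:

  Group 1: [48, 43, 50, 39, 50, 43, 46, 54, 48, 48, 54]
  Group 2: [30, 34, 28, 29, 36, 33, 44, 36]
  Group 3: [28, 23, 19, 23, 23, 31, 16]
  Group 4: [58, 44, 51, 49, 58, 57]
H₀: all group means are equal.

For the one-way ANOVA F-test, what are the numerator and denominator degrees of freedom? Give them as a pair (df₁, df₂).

k = 4 groups, N = 32 total
df = (k−1, N−k) = (4−1, 32−4) = (3, 28)

degrees of freedom = [3, 28]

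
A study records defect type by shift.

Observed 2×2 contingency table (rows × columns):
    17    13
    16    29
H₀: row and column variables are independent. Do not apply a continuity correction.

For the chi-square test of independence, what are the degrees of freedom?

degrees of freedom = 1

df = (r−1)(c−1) = (2−1)·(2−1) = 1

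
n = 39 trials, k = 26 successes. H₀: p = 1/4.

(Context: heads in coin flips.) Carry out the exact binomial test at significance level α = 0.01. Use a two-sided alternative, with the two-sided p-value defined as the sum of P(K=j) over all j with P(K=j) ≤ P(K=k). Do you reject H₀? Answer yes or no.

Exact binomial: n=39, k=26, p₀=1/4=0.2500
P(X=j) = C(n,j)·p₀^j·(1−p₀)^(n−j); p = Σ P(X=j) over j with P(X=j) ≤ P(X=26)
p-value (two-sided) = 0.00000
At α=0.01: p < α → reject H₀

reject H₀: yes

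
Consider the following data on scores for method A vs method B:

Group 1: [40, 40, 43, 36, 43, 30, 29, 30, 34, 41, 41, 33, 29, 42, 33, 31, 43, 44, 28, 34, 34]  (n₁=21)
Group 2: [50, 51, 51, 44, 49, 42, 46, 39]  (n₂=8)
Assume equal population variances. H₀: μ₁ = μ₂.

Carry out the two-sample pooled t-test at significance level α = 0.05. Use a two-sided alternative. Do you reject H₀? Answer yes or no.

x̄₁=36.095, s₁=5.558, n₁=21
x̄₂=46.500, s₂=4.504, n₂=8
s_p² = [20·5.558² + 7·4.504²]/27 = 28.1411
SE = √(s_p²·(1/21+1/8)) = 2.2040
t = (36.095−46.500)/2.2040 = -4.7208
df = 27
p-value (two-sided) = 0.00006
At α=0.05: p < α → reject H₀

reject H₀: yes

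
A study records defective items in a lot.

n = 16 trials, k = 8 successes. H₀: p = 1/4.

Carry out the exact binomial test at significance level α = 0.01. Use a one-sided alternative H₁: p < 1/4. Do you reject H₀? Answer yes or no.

Exact binomial: n=16, k=8, p₀=1/4=0.2500
P(X≤8) from Σ C(n,i)·p₀^i·(1−p₀)^(n−i)
p-value (one-sided, H₁ less) = 0.99253
At α=0.01: p ≥ α → fail to reject H₀

reject H₀: no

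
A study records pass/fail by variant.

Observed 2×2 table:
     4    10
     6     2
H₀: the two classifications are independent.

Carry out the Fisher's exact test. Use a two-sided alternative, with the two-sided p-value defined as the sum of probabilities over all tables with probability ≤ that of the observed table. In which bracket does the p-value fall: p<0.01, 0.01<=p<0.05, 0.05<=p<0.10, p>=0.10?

Margins: r₁=14, r₂=8, c₁=10, c₂=12, n=22
p_obs = C(14,4)·C(8,6)/C(22,10); sum pmf over tables with pmf ≤ p_obs
p-value (two-sided) = 0.07430
→ bracket: 0.05<=p<0.10

p-value bracket: 0.05<=p<0.10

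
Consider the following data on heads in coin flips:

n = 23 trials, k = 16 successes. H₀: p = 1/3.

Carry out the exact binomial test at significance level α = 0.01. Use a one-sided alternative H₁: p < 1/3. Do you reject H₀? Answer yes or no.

reject H₀: no

Exact binomial: n=23, k=16, p₀=1/3=0.3333
P(X≤16) from Σ C(n,i)·p₀^i·(1−p₀)^(n−i)
p-value (one-sided, H₁ less) = 0.99992
At α=0.01: p ≥ α → fail to reject H₀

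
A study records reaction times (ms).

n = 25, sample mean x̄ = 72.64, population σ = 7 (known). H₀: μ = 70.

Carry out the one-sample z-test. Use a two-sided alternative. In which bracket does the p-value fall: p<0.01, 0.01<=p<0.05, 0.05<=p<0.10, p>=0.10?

p-value bracket: 0.05<=p<0.10

SE = σ/√n = 7/√25 = 1.4000
z = (x̄−μ₀)/SE = (72.64−70)/1.4000 = 1.8857
p-value (two-sided) = 0.05933
→ bracket: 0.05<=p<0.10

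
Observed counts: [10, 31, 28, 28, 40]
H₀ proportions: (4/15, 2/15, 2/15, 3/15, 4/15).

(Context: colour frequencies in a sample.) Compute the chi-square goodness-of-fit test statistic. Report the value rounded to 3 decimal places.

n = 137; E_i = n·p_i = [36.53, 18.27, 18.27, 27.40, 36.53]
χ² = (10−36.53)²/36.53 + (31−18.27)²/18.27 + (28−18.27)²/18.27 + (28−27.40)²/27.40 + (40−36.53)²/36.53 = 33.6752
df = 4

test statistic = 33.675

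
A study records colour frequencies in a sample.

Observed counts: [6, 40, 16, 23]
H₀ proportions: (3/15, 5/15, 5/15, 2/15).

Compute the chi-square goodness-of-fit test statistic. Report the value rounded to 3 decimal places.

test statistic = 29.300

n = 85; E_i = n·p_i = [17.00, 28.33, 28.33, 11.33]
χ² = (6−17.00)²/17.00 + (40−28.33)²/28.33 + (16−28.33)²/28.33 + (23−11.33)²/11.33 = 29.3000
df = 3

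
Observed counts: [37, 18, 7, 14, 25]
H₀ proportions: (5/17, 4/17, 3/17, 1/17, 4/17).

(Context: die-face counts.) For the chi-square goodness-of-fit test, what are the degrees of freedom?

degrees of freedom = 4

df = k − 1 = 5 − 1 = 4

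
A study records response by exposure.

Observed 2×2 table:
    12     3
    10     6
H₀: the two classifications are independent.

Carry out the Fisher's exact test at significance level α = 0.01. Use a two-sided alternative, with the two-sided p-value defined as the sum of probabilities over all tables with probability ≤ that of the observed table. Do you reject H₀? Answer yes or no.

reject H₀: no

Margins: r₁=15, r₂=16, c₁=22, c₂=9, n=31
p_obs = C(15,12)·C(16,10)/C(31,22); sum pmf over tables with pmf ≤ p_obs
p-value (two-sided) = 0.43315
At α=0.01: p ≥ α → fail to reject H₀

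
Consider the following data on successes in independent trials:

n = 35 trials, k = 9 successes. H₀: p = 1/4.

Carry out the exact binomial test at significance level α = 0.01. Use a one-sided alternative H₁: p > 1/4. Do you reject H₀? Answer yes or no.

reject H₀: no

Exact binomial: n=35, k=9, p₀=1/4=0.2500
P(X≥9) from Σ C(n,i)·p₀^i·(1−p₀)^(n−i)
p-value (one-sided, H₁ greater) = 0.52570
At α=0.01: p ≥ α → fail to reject H₀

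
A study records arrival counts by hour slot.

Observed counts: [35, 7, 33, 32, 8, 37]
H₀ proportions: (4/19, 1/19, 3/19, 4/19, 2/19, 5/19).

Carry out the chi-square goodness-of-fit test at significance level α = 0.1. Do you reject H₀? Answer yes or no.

reject H₀: no

n = 152; E_i = n·p_i = [32.00, 8.00, 24.00, 32.00, 16.00, 40.00]
χ² = (35−32.00)²/32.00 + (7−8.00)²/8.00 + (33−24.00)²/24.00 + (32−32.00)²/32.00 + (8−16.00)²/16.00 + (37−40.00)²/40.00 = 8.0062
df = 5
p-value (upper-tail) = 0.15589
At α=0.1: p ≥ α → fail to reject H₀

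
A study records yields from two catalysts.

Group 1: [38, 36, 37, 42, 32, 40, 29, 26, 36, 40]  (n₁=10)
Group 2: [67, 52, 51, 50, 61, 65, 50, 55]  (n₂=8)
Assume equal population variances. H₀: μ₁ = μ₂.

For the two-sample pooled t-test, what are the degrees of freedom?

degrees of freedom = 16

df = n₁ + n₂ − 2 = 10 + 8 − 2 = 16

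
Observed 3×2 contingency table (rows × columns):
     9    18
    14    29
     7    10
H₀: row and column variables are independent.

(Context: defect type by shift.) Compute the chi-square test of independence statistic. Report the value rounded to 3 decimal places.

Row totals [27, 43, 17], col totals [30, 57], n=87
χ² = (9−9.31)²/9.31 + (18−17.69)²/17.69 + (14−14.83)²/14.83 + (29−28.17)²/28.17 + (7−5.86)²/5.86 + (10−11.14)²/11.14 = 0.4234
df = 2

test statistic = 0.423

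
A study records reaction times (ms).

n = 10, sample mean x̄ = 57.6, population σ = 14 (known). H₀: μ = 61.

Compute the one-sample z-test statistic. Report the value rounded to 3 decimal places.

test statistic = -0.768

SE = σ/√n = 14/√10 = 4.4272
z = (x̄−μ₀)/SE = (57.6−61)/4.4272 = -0.7680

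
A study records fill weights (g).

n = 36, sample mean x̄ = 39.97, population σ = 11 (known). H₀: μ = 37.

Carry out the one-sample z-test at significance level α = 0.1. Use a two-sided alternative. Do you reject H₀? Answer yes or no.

reject H₀: no

SE = σ/√n = 11/√36 = 1.8333
z = (x̄−μ₀)/SE = (39.97−37)/1.8333 = 1.6200
p-value (two-sided) = 0.10523
At α=0.1: p ≥ α → fail to reject H₀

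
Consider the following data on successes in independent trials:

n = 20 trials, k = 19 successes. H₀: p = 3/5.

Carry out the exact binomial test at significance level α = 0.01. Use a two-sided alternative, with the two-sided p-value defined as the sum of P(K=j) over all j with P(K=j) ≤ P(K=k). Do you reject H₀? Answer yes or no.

reject H₀: yes

Exact binomial: n=20, k=19, p₀=3/5=0.6000
P(X=j) = C(n,j)·p₀^j·(1−p₀)^(n−j); p = Σ P(X=j) over j with P(X=j) ≤ P(X=19)
p-value (two-sided) = 0.00084
At α=0.01: p < α → reject H₀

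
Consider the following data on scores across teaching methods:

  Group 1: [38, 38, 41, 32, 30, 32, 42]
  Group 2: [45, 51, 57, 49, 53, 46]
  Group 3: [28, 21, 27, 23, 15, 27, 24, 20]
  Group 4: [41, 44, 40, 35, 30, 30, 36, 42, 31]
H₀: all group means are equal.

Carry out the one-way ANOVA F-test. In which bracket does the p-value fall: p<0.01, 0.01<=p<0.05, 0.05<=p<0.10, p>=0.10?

Group means [36.14, 50.17, 23.12, 36.56], grand mean 35.600
SSB = Σnᵢ(x̄ᵢ−x̄)² = 2528.412; SSW = ΣΣ(x−x̄ᵢ)² = 608.788
MSB = 2528.412/3 = 842.8041; MSW = 608.788/26 = 23.4149
F = MSB/MSW = 35.9943
df = (3, 26)
p-value (upper-tail) = 0.00000
→ bracket: p<0.01

p-value bracket: p<0.01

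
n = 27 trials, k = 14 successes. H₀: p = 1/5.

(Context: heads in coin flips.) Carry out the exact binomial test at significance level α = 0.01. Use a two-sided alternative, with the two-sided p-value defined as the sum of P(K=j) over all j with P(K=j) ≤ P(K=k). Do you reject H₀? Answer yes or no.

reject H₀: yes

Exact binomial: n=27, k=14, p₀=1/5=0.2000
P(X=j) = C(n,j)·p₀^j·(1−p₀)^(n−j); p = Σ P(X=j) over j with P(X=j) ≤ P(X=14)
p-value (two-sided) = 0.00023
At α=0.01: p < α → reject H₀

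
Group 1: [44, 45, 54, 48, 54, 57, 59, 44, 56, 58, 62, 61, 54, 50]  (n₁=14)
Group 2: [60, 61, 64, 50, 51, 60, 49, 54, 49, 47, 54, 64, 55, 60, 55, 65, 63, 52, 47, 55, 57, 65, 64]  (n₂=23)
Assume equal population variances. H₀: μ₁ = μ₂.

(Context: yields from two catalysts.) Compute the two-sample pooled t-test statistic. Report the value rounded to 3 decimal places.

test statistic = -1.581

x̄₁=53.286, s₁=6.157, n₁=14
x̄₂=56.565, s₂=6.096, n₂=23
s_p² = [13·6.157² + 22·6.096²]/35 = 37.4431
SE = √(s_p²·(1/14+1/23)) = 2.0742
t = (53.286−56.565)/2.0742 = -1.5811
df = 35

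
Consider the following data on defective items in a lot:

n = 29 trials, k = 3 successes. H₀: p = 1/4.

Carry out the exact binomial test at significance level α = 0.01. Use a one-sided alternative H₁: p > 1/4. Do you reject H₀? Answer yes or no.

reject H₀: no

Exact binomial: n=29, k=3, p₀=1/4=0.2500
P(X≥3) from Σ C(n,i)·p₀^i·(1−p₀)^(n−i)
p-value (one-sided, H₁ greater) = 0.98672
At α=0.01: p ≥ α → fail to reject H₀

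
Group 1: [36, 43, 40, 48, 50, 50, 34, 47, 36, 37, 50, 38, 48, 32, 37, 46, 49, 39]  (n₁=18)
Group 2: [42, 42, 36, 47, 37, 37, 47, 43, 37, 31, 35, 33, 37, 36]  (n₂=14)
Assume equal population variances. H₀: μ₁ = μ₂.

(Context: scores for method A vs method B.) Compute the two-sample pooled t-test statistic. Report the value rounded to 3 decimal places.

x̄₁=42.222, s₁=6.274, n₁=18
x̄₂=38.571, s₂=4.879, n₂=14
s_p² = [17·6.274² + 13·4.879²]/30 = 32.6180
SE = √(s_p²·(1/18+1/14)) = 2.0352
t = (42.222−38.571)/2.0352 = 1.7938
df = 30

test statistic = 1.794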